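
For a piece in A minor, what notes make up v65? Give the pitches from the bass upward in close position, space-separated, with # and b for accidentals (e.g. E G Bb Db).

In A minor, the fifth degree is E, and the diatonic chord built there is a minor seventh chord.
That chord is spelled E-G-B-D.
The figured bass 65 indicates first inversion, placing the third (G) in the bass: G-B-D-E.

G B D E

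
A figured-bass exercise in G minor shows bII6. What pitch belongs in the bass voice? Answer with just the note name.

C

bII in G minor has root Ab; the chord is Ab-C-Eb.
The figure 6 means first inversion — the third is in the bass.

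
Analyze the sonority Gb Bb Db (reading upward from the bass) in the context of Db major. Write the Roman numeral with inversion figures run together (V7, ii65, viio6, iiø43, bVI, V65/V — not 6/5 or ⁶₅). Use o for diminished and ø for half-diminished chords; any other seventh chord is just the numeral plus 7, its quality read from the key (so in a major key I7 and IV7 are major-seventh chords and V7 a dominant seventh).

IV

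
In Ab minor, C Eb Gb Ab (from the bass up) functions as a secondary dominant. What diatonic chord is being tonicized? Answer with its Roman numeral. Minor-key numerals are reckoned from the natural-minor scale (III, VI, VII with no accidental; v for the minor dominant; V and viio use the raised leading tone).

iv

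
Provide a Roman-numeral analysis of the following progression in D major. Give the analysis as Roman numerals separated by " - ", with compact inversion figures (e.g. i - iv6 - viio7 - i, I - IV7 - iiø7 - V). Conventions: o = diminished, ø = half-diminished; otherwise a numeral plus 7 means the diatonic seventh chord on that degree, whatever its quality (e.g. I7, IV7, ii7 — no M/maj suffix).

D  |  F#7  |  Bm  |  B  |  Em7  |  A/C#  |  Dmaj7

D: root D is the tonic; major triad there is I.
F#7 is the secondary dominant of vi (dominant seventh chord on F#): V7/vi.
Bm: minor triad on B = scale degree 6 → vi.
B is the secondary dominant of ii (major triad on B): V/ii.
Em7: root E is the supertonic; minor seventh chord there is ii7.
A/C# has root A, degree 5 in D major, so V6.
Dmaj7: major seventh chord on D = scale degree 1 → I7.

I - V7/vi - vi - V/ii - ii7 - V6 - I7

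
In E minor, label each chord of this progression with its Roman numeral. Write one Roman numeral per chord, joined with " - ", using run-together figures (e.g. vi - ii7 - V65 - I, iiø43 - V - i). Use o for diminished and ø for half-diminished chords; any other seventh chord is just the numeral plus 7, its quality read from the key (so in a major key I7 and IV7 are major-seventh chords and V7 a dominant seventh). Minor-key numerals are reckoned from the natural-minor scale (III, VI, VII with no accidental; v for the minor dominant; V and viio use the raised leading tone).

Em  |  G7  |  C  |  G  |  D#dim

i - V7/VI - VI - III - viio

Em: minor triad on E = scale degree 1 → i.
G7 is the secondary dominant of VI (dominant seventh chord on G): V7/VI.
C has root C, degree 6 in E minor, so VI.
G has root G, degree 3 in E minor, so III.
D#dim: root D# is the leading tone; diminished triad there is viio.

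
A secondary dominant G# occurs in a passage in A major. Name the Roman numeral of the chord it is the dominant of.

iii

The chord is a major triad on G#.
A dominant resolves down a perfect fifth: G# → C#. In A major, C# is scale degree 3, i.e. iii.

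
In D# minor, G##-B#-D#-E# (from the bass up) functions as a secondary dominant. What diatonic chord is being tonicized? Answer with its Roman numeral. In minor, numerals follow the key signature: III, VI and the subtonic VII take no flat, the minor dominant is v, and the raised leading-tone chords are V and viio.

The chord is a dominant seventh chord on E#.
A dominant resolves down a perfect fifth: E# → A#. In D# minor, A# is scale degree 5, i.e. V.

V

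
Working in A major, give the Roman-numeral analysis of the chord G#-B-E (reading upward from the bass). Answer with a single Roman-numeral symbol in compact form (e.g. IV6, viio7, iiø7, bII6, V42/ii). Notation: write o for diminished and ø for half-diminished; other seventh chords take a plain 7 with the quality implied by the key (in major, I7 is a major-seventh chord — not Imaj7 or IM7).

The pitches E-G#-B form a major triad rooted on E.
E is scale degree 5 in A major, and a major triad on that degree is written V.
With G# in the bass the chord is in first inversion, so the figured bass is 6.

V6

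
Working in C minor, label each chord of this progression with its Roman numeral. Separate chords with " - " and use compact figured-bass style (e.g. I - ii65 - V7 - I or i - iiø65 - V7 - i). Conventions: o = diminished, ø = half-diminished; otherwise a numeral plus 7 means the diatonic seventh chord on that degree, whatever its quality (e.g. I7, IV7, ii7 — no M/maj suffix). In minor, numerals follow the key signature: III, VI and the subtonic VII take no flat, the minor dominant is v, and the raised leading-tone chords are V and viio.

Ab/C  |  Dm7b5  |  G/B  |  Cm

Ab/C has root Ab, degree 6 in C minor, so VI6.
Dm7b5 has root D, degree 2 in C minor, so iiø7.
G/B: major triad on G = scale degree 5 → V6.
Cm: root C is the tonic; minor triad there is i.

VI6 - iiø7 - V6 - i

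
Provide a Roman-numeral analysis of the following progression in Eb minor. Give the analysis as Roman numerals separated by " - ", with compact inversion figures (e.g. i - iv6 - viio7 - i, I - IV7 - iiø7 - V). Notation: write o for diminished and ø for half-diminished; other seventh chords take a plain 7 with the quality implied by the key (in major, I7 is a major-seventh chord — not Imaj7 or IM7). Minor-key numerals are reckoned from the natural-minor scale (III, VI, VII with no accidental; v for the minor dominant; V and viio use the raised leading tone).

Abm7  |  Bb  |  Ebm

Abm7: root Ab is the subdominant; minor seventh chord there is iv7.
Bb has root Bb, degree 5 in Eb minor, so V.
Ebm: minor triad on Eb = scale degree 1 → i.

iv7 - V - i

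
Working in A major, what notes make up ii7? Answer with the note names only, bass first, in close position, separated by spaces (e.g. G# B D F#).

B D F# A

In A major, the second degree is B, and the diatonic chord built there is a minor seventh chord.
That chord is spelled B-D-F#-A.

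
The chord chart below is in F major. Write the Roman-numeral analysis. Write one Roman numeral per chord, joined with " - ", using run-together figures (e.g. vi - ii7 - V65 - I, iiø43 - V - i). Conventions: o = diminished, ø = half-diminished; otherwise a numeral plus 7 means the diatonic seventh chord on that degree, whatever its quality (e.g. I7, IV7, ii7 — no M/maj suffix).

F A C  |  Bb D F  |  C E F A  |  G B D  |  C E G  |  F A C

I - IV - I43 - V/V - V - I

F-A-C has root F, degree 1 in F major, so I.
Bb-D-F has root Bb, degree 4 in F major, so IV.
C-E-F-A: root F is the tonic; major seventh chord there is I43.
G-B-D is the secondary dominant of V (major triad on G): V/V.
C-E-G: root C is the dominant; major triad there is V.
F-A-C: root F is the tonic; major triad there is I.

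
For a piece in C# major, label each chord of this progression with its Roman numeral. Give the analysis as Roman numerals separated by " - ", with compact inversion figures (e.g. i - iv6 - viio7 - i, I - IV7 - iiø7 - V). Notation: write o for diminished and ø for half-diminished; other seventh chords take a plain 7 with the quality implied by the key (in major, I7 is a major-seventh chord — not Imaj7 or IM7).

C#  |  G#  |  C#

I - V - I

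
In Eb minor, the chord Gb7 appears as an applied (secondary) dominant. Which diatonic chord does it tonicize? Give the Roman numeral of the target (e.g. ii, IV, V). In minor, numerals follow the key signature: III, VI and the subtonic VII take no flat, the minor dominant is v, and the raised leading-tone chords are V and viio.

VI

The chord is a dominant seventh chord on Gb.
A dominant resolves down a perfect fifth: Gb → Cb. In Eb minor, Cb is scale degree 6, i.e. VI.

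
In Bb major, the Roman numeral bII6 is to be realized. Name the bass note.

Eb

bII in Bb major has root Cb; the chord is Cb-Eb-Gb.
The figure 6 means first inversion — the third is in the bass.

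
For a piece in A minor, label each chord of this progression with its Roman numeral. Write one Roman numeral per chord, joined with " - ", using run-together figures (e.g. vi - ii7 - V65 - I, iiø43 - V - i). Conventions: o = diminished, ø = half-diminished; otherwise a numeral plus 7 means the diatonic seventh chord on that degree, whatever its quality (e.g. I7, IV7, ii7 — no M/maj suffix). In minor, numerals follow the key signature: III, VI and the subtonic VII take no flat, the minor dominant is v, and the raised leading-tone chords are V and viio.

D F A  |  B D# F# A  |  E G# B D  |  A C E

D-F-A: root D is the subdominant; minor triad there is iv.
B-D#-F#-A: chromatic; B is V of V, so V7/V.
E-G#-B-D: dominant seventh chord on E = scale degree 5 → V7.
A-C-E: root A is the tonic; minor triad there is i.

iv - V7/V - V7 - i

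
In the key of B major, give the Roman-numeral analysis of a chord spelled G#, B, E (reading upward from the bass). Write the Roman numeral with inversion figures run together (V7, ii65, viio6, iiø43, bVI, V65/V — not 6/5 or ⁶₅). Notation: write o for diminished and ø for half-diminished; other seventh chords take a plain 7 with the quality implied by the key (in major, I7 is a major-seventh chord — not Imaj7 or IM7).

IV6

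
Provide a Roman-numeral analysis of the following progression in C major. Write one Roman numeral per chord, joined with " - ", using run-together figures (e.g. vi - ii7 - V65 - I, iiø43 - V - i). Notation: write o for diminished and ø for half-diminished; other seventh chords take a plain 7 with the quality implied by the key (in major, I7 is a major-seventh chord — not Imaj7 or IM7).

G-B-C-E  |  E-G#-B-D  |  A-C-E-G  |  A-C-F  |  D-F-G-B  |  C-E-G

I43 - V7/vi - vi7 - IV6 - V43 - I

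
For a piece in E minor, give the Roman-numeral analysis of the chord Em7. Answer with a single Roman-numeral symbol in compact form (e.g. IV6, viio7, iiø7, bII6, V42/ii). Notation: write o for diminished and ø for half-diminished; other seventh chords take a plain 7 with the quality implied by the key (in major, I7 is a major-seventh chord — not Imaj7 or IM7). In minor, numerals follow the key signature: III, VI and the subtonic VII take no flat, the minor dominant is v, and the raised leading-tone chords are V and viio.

i7

The pitches E-G-B-D form a minor seventh chord rooted on E.
E is scale degree 1 in E minor, and a minor seventh chord on that degree is written i7.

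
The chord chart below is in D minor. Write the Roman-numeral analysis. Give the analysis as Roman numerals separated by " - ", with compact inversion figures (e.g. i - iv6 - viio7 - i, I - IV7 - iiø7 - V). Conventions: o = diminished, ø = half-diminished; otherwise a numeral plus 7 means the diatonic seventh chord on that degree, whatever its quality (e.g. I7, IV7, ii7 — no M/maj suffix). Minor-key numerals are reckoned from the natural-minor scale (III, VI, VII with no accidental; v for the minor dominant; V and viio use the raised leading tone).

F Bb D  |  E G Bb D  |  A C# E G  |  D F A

VI64 - iiø7 - V7 - i

F-Bb-D: major triad on Bb = scale degree 6 → VI64.
E-G-Bb-D: half-diminished seventh chord on E = scale degree 2 → iiø7.
A-C#-E-G: dominant seventh chord on A = scale degree 5 → V7.
D-F-A: root D is the tonic; minor triad there is i.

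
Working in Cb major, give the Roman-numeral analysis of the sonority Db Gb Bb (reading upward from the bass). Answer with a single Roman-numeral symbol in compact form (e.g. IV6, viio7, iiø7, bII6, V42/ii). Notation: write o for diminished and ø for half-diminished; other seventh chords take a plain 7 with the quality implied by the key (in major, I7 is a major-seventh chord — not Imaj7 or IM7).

V64

The pitches Gb-Bb-Db form a major triad rooted on Gb.
In Cb major, Gb is the dominant; the diatonic major triad there is V.
With Db in the bass the chord is in second inversion, so the figured bass is 64.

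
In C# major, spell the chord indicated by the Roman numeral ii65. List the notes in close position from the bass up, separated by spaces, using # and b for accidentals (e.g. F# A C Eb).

In C# major, scale degree 2 is D#, and the diatonic chord built there is a minor seventh chord.
Stacking thirds from D# gives D#-F#-A#-C#.
With the 65 figure the chord is in first inversion; from the bass F# upward in close position it reads F#-A#-C#-D#.

F# A# C# D#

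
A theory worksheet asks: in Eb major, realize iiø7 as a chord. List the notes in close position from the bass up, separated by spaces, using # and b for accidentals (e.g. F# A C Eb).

F Ab Cb Eb

Scale degree 2 in Eb major is F; here the chord built on it is altered to a half-diminished seventh chord. iiø7 is the half-diminished supertonic seventh, borrowed from the parallel minor.
So the chord is F-Ab-Cb-Eb, a half-diminished seventh chord.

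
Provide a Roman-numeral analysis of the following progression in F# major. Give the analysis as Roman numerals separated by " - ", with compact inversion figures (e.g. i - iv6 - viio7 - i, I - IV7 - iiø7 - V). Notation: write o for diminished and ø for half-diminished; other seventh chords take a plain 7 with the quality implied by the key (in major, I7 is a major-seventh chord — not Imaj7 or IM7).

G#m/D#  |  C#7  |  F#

G#m/D# has root G#, degree 2 in F# major, so ii64.
C#7: dominant seventh chord on C# = scale degree 5 → V7.
F#: root F# is the tonic; major triad there is I.

ii64 - V7 - I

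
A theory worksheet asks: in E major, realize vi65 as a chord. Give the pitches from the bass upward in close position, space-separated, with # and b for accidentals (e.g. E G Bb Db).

The numeral's case and figure indicate a minor seventh chord. In E major its root, the sixth degree, is C#.
Stacking thirds from C# gives C#-E-G#-B.
With the 65 figure the chord is in first inversion; from the bass E upward in close position it reads E-G#-B-C#.

E G# B C#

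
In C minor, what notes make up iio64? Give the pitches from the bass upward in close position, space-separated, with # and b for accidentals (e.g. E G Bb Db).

In C minor, scale degree 2 is D, and the diatonic chord built there is a diminished triad.
That chord is spelled D-F-Ab.
With the 64 figure the chord is in second inversion; from the bass Ab upward in close position it reads Ab-D-F.

Ab D F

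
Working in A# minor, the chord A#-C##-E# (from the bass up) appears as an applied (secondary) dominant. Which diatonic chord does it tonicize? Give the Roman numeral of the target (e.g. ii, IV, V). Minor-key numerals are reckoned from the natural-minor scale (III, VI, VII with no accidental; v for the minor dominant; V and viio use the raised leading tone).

iv

The chord is a major triad on A#.
A dominant resolves down a perfect fifth: A# → D#. In A# minor, D# is scale degree 4, i.e. iv.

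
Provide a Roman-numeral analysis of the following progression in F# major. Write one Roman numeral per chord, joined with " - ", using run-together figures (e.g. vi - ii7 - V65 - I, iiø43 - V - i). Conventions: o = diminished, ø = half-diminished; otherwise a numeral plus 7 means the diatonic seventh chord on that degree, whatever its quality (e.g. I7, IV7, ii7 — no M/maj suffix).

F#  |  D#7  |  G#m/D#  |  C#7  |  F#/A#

F# has root F#, degree 1 in F# major, so I.
D#7 is the secondary dominant of ii (dominant seventh chord on D#): V7/ii.
G#m/D# has root G#, degree 2 in F# major, so ii64.
C#7: dominant seventh chord on C# = scale degree 5 → V7.
F#/A#: major triad on F# = scale degree 1 → I6.

I - V7/ii - ii64 - V7 - I6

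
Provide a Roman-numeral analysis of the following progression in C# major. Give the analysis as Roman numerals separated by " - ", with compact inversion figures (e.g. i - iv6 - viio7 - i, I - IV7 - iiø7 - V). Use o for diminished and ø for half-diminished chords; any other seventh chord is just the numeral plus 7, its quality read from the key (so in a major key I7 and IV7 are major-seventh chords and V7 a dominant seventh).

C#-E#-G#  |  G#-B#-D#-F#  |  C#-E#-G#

I - V7 - I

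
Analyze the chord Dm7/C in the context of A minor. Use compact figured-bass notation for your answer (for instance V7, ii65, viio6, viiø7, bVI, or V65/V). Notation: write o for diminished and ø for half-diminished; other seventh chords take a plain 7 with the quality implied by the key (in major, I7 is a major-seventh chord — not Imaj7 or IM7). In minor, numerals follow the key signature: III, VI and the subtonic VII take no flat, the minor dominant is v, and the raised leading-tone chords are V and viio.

iv42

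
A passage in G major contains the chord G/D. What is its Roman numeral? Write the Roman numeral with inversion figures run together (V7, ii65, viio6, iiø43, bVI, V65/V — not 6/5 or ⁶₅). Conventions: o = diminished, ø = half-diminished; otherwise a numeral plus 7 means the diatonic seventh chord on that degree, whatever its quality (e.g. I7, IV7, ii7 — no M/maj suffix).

Stacked in thirds the chord is G-B-D: a major triad on G.
In G major, G is the tonic; the diatonic major triad there is I.
With D in the bass the chord is in second inversion, so the figured bass is 64.

I64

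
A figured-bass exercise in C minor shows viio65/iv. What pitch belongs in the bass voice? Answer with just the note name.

The applied chord viio65/iv is rooted on E: E-G-Bb-Db.
The figure 65 means first inversion — the third is in the bass.

G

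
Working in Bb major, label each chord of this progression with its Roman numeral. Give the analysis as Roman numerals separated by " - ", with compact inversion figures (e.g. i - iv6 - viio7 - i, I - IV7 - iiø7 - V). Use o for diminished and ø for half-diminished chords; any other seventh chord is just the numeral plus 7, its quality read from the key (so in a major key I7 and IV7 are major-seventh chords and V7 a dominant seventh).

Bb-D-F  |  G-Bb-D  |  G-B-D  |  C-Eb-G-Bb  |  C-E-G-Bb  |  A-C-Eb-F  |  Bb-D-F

I - vi - V/ii - ii7 - V7/V - V65 - I

Bb-D-F: root Bb is the tonic; major triad there is I.
G-Bb-D has root G, degree 6 in Bb major, so vi.
G-B-D: chromatic; G is V of ii, so V/ii.
C-Eb-G-Bb: root C is the supertonic; minor seventh chord there is ii7.
C-E-G-Bb: chromatic; C is V of V, so V7/V.
A-C-Eb-F: root F is the dominant; dominant seventh chord there is V65.
Bb-D-F has root Bb, degree 1 in Bb major, so I.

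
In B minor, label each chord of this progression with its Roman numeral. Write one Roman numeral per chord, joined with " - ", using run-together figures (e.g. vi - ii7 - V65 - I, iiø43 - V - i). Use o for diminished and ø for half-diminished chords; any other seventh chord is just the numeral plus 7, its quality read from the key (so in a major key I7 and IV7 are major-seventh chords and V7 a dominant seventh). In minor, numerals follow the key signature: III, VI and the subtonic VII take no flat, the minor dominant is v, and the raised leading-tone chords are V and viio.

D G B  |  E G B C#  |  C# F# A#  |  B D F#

VI64 - iiø65 - V64 - i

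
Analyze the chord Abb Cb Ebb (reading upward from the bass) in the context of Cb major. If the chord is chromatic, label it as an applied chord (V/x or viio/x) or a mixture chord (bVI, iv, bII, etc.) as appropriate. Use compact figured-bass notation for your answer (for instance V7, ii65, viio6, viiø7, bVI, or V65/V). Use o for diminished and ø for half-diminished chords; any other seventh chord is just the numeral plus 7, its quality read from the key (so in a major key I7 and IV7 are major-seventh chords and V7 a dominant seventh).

bVI

Stacked in thirds the chord is Abb-Cb-Ebb: a major triad on Abb.
Abb is the lowered sixth degree of Cb major (diatonic 6 would be Ab). This is a major triad on the lowered sixth degree, borrowed from the parallel minor.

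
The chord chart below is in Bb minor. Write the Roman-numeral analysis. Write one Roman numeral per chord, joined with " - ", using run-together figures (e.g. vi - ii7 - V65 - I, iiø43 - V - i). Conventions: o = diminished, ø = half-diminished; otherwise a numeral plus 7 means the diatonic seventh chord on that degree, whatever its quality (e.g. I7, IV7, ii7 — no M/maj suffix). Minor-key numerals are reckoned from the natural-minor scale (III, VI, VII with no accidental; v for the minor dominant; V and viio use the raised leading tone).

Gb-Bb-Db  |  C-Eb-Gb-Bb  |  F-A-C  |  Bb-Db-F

VI - iiø7 - V - i

Gb-Bb-Db has root Gb, degree 6 in Bb minor, so VI.
C-Eb-Gb-Bb: root C is the supertonic; half-diminished seventh chord there is iiø7.
F-A-C has root F, degree 5 in Bb minor, so V.
Bb-Db-F: minor triad on Bb = scale degree 1 → i.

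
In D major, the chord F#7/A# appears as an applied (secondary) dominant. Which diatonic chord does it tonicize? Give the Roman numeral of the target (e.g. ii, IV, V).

vi

The chord is a dominant seventh chord on F#.
A dominant resolves down a perfect fifth: F# → B. In D major, B is scale degree 6, i.e. vi.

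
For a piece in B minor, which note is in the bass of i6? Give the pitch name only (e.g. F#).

D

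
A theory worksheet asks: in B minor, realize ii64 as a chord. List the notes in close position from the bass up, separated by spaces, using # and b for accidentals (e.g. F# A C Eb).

ii64 is the minor supertonic, borrowed from the parallel major (the Dorian ii). In B minor that root is C#.
So the chord is C#-E-G#, a minor triad.
The figured bass 64 indicates second inversion, placing the fifth (G#) in the bass: G#-C#-E.

G# C# E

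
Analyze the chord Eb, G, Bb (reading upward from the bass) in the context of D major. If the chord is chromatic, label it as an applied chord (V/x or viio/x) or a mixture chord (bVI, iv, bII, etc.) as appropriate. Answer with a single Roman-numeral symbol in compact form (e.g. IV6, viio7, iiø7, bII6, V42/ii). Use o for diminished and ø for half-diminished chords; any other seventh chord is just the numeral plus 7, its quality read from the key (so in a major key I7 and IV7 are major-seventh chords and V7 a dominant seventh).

bII

The pitches Eb-G-Bb form a major triad rooted on Eb.
Eb is the lowered second degree of D major (diatonic 2 would be E). This is the Neapolitan chord — a major triad on the lowered second degree.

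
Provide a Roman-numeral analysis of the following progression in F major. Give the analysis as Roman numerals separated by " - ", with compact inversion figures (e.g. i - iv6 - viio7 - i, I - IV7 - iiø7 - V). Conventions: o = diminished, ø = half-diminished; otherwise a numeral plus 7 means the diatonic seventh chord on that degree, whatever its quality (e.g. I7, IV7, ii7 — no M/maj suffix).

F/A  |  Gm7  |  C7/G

I6 - ii7 - V43

F/A has root F, degree 1 in F major, so I6.
Gm7 has root G, degree 2 in F major, so ii7.
C7/G: dominant seventh chord on C = scale degree 5 → V43.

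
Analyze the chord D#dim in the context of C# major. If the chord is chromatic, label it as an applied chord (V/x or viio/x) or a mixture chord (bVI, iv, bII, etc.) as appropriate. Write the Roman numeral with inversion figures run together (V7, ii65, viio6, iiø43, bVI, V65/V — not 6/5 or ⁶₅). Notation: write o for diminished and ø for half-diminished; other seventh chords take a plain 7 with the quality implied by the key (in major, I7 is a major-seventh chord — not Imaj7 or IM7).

iio

The pitches D#-F#-A form a diminished triad rooted on D#.
D# is the second degree of C# major. This is the diminished supertonic triad, borrowed from the parallel minor.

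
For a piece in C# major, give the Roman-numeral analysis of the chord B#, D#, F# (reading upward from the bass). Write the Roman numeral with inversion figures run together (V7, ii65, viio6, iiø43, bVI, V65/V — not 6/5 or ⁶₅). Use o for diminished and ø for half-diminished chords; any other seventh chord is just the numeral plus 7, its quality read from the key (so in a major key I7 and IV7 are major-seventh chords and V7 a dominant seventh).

viio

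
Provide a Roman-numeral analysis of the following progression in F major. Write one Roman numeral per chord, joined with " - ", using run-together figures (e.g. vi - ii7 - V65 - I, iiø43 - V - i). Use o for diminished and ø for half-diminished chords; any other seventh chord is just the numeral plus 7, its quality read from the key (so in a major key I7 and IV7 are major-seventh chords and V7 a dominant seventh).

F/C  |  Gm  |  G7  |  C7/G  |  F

I64 - ii - V7/V - V43 - I

F/C: root F is the tonic; major triad there is I64.
Gm: root G is the supertonic; minor triad there is ii.
G7: chromatic; G is V of V, so V7/V.
C7/G: dominant seventh chord on C = scale degree 5 → V43.
F: major triad on F = scale degree 1 → I.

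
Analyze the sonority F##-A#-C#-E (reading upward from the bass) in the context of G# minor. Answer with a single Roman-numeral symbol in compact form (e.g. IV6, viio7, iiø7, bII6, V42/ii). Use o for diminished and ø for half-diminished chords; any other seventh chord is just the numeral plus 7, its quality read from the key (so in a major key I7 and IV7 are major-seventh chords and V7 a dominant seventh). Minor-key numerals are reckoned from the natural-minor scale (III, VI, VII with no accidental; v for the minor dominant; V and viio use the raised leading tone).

viio7

The pitches F##-A#-C#-E form a fully diminished seventh chord rooted on F##.
In G# minor, F## is the leading tone; the diatonic fully diminished seventh chord there is viio7.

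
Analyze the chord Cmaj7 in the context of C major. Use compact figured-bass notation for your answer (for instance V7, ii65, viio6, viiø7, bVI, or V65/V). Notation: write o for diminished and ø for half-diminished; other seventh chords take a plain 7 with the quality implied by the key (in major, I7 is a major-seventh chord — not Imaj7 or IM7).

The pitches C-E-G-B form a major seventh chord rooted on C.
C is scale degree 1 in C major, and a major seventh chord on that degree is written I7.

I7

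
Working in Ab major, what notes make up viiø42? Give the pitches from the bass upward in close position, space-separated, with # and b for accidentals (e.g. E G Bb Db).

The numeral's case and figure indicate a half-diminished seventh chord. In Ab major its root, the seventh degree, is G.
That chord is spelled G-Bb-Db-F.
With the 42 figure the chord is in third inversion; from the bass F upward in close position it reads F-G-Bb-Db.

F G Bb Db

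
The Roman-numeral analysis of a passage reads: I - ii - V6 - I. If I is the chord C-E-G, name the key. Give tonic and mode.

The chord C is a major triad rooted on C; its label is I.
If C is scale degree 1 and the mode makes that degree carry a major triad, the tonic is C and the mode is major.

C major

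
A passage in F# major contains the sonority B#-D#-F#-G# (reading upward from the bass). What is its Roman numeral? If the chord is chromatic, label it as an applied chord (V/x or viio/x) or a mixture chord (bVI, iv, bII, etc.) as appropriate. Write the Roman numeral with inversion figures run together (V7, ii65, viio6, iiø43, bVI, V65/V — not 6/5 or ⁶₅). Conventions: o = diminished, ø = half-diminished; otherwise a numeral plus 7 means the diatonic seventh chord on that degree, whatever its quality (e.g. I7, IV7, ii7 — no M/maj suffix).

V65/V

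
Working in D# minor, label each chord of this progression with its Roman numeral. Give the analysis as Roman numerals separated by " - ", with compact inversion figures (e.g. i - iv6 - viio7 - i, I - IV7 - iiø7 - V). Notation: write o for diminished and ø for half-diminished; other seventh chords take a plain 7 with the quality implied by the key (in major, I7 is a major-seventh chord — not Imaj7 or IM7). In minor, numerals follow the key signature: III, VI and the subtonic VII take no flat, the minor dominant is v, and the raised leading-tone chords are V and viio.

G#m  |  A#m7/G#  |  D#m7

G#m: root G# is the subdominant; minor triad there is iv.
A#m7/G# has root A#, degree 5 in D# minor, so v42.
D#m7: root D# is the tonic; minor seventh chord there is i7.

iv - v42 - i7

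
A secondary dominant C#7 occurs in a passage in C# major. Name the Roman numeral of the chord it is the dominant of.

IV

The chord is a dominant seventh chord on C#.
A dominant resolves down a perfect fifth: C# → F#. In C# major, F# is scale degree 4, i.e. IV.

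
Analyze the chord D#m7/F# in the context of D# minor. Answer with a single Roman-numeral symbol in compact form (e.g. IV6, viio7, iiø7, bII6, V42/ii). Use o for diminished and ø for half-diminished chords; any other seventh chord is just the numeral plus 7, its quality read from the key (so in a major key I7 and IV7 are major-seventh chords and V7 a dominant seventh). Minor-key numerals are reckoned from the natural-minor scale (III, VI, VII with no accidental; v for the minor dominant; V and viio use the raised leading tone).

Stacked in thirds the chord is D#-F#-A#-C#: a minor seventh chord on D#.
D# is scale degree 1 in D# minor, and a minor seventh chord on that degree is written i7.
With F# in the bass the chord is in first inversion, so the figured bass is 65.

i65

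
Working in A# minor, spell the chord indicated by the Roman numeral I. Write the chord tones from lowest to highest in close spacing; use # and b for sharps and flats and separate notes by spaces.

Scale degree 1 in A# minor is A#; here the chord built on it is altered to a major triad. I is the major tonic (Picardy third), borrowed from the parallel major.
So the chord is A#-C##-E#.

A# C## E#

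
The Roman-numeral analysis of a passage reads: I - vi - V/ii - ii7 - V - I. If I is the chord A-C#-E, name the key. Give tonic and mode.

A major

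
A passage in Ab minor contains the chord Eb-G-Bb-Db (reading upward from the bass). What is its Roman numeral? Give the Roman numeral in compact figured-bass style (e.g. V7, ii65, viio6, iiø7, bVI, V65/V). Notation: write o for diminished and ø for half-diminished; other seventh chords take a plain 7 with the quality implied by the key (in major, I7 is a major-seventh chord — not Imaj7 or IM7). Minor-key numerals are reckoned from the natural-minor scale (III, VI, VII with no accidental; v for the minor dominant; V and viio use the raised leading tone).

The pitches Eb-G-Bb-Db form a dominant seventh chord rooted on Eb.
In Ab minor, Eb is the dominant; the diatonic dominant seventh chord there is V7.

V7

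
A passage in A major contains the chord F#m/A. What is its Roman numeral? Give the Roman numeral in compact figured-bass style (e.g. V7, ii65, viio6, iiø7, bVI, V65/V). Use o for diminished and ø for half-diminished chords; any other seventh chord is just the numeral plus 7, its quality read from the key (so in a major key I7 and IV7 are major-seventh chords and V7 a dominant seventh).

Stacked in thirds the chord is F#-A-C#: a minor triad on F#.
F# is scale degree 6 in A major, and a minor triad on that degree is written vi.
With A in the bass the chord is in first inversion, so the figured bass is 6.

vi6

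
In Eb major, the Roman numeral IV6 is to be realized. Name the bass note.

IV in Eb major has root Ab; the chord is Ab-C-Eb.
The figure 6 means first inversion — the third is in the bass.

C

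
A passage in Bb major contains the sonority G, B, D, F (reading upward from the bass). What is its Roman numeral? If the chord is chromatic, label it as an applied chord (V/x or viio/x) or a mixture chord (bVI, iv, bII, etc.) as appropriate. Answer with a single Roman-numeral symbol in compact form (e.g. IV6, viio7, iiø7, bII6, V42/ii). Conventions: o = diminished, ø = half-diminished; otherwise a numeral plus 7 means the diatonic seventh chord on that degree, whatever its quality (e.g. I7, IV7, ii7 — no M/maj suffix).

V7/ii

The pitches G-B-D-F form a dominant seventh chord rooted on G.
G is not a diatonic chord root with this quality in Bb major, but it lies a perfect fifth above C (ii), so the chord functions as an applied dominant of ii.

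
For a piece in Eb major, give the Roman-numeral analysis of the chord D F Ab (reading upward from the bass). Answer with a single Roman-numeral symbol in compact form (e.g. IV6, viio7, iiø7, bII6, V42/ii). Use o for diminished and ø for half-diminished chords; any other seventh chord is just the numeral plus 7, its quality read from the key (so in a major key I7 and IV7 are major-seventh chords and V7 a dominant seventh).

The pitches D-F-Ab form a diminished triad rooted on D.
D is scale degree 7 in Eb major, and a diminished triad on that degree is written viio.

viio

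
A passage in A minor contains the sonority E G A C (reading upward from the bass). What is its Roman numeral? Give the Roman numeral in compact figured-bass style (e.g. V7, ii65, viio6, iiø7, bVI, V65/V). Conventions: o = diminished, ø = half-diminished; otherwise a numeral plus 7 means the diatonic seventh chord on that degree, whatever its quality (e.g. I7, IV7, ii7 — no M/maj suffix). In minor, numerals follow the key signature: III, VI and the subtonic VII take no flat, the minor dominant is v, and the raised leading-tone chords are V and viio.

i43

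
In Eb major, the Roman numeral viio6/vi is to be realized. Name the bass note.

D

The applied chord viio6/vi is rooted on B: B-D-F.
The figure 6 means first inversion — the third is in the bass.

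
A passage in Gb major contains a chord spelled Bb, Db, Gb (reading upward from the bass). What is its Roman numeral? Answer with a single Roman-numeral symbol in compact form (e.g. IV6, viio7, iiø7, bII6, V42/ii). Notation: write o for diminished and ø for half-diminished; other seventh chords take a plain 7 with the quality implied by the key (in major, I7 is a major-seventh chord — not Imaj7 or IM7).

Stacked in thirds the chord is Gb-Bb-Db: a major triad on Gb.
Gb is scale degree 1 in Gb major, and a major triad on that degree is written I.
With Bb in the bass the chord is in first inversion, so the figured bass is 6.

I6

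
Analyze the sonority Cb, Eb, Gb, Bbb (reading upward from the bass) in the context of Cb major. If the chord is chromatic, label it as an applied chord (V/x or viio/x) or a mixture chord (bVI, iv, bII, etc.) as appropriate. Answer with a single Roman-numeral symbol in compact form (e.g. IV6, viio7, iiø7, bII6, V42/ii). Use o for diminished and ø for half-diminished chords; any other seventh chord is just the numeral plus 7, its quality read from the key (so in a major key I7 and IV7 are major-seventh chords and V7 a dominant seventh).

V7/IV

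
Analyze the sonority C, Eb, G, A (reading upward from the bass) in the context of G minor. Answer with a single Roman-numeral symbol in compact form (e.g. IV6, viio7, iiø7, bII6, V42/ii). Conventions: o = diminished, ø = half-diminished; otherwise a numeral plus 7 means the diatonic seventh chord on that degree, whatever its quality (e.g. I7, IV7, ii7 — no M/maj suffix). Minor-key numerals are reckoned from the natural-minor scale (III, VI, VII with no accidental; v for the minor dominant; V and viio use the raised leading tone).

iiø65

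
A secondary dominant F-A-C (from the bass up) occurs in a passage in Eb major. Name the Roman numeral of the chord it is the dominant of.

V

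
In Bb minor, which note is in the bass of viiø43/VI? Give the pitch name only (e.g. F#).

Cb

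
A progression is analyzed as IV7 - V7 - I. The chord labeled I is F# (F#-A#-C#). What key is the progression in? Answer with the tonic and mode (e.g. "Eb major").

F# major

The chord F# is a major triad rooted on F#; its label is I.
If F# is scale degree 1 and the mode makes that degree carry a major triad, the tonic is F# and the mode is major.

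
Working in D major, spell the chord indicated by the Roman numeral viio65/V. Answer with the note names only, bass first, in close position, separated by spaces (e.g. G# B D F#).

B D F G#

viio65/V is a secondary leading-tone chord. The target V is A in D major; the applied chord is rooted a semitone below, on G#.
Building a fully diminished seventh chord on G# gives G#-B-D-F.
With the 65 figure the chord is in first inversion; from the bass B upward in close position it reads B-D-F-G#.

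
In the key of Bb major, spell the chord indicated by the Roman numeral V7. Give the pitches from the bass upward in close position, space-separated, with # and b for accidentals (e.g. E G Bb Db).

In Bb major, the dominant is F, and the diatonic chord built there is a dominant seventh chord.
That chord is spelled F-A-C-Eb.

F A C Eb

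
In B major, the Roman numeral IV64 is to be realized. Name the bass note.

B

IV in B major has root E; the chord is E-G#-B.
The figure 64 means second inversion — the fifth is in the bass.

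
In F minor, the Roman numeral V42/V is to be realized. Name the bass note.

F

The applied chord V42/V is rooted on G: G-B-D-F.
The figure 42 means third inversion — the seventh is in the bass.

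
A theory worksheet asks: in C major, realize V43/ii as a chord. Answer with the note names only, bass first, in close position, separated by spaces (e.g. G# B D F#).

E G A C#

The slash means an applied dominant: we want the dominant of ii. In C major, ii is D minor, and its dominant is built on A.
Building a dominant seventh chord on A gives A-C#-E-G.
The figured bass 43 indicates second inversion, placing the fifth (E) in the bass: E-G-A-C#.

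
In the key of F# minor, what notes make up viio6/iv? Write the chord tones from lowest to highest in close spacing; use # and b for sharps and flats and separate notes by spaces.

viio6/iv is a secondary leading-tone chord. The target iv is B in F# minor; the applied chord is rooted a semitone below, on A#.
Building a diminished triad on A# gives A#-C#-E.
With the 6 figure the chord is in first inversion; from the bass C# upward in close position it reads C#-E-A#.

C# E A#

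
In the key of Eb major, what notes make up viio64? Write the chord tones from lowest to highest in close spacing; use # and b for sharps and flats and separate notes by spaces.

Ab D F

In Eb major, the seventh degree is D, and the diatonic chord built there is a diminished triad.
Stacking thirds from D gives D-F-Ab.
With the 64 figure the chord is in second inversion; from the bass Ab upward in close position it reads Ab-D-F.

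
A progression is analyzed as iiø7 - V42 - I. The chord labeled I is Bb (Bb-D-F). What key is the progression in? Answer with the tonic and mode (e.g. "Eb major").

I is given as Bb-D-F — a major triad with root Bb.
If Bb is scale degree 1 and the mode makes that degree carry a major triad, the tonic is Bb and the mode is major.

Bb major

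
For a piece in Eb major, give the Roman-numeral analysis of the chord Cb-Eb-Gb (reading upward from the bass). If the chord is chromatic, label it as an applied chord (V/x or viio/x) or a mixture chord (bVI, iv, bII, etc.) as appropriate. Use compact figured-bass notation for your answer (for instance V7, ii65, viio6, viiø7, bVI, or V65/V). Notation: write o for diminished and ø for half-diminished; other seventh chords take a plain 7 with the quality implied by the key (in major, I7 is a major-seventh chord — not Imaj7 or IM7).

bVI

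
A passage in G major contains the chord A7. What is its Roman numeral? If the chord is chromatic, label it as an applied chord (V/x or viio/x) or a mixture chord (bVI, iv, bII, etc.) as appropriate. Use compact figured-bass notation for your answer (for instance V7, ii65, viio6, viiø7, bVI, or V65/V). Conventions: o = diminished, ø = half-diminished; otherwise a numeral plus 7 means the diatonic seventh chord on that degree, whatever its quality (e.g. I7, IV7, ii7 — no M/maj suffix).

V7/V

The pitches A-C#-E-G form a dominant seventh chord rooted on A.
A is not a diatonic chord root with this quality in G major, but it lies a perfect fifth above D (V), so the chord functions as an applied dominant of V.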